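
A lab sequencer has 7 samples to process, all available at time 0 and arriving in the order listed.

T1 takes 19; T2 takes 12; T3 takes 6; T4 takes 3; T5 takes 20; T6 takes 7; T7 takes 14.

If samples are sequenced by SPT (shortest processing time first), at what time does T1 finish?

61

SPT (increasing processing time): T4 T3 T6 T2 T7 T1 T5.
T4: 0→3
T3: 3→9
T6: 9→16
T2: 16→28
T7: 28→42
T1: 42→61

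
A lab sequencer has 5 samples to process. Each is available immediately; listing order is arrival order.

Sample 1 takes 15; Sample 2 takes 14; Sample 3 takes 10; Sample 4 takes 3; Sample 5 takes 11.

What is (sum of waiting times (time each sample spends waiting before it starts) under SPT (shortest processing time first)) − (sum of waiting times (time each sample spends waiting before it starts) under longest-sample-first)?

-56

SPT (increasing processing time): Sample 4 Sample 3 Sample 5 Sample 2 Sample 1.
Sample 4: waits 0, runs 0→3
Sample 3: waits 3, runs 3→13
Sample 5: waits 13, runs 13→24
Sample 2: waits 24, runs 24→38
Sample 1: waits 38, runs 38→53
Sum = 0+3+13+24+38 = 78.
LPT (decreasing processing time): Sample 1 Sample 2 Sample 5 Sample 3 Sample 4.
Sample 1: waits 0, runs 0→15
Sample 2: waits 15, runs 15→29
Sample 5: waits 29, runs 29→40
Sample 3: waits 40, runs 40→50
Sample 4: waits 50, runs 50→53
Sum = 0+15+29+40+50 = 134.
Difference = 78 − 134 = -56.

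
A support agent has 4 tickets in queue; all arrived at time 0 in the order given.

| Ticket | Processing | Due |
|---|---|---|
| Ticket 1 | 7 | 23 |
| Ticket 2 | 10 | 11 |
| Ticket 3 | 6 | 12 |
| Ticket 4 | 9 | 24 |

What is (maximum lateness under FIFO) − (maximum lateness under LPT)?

FIFO (arrival order): Ticket 1 Ticket 2 Ticket 3 Ticket 4.
Ticket 1: 0→7, due 23, lateness -16
Ticket 2: 7→17, due 11, lateness 6
Ticket 3: 17→23, due 12, lateness 11
Ticket 4: 23→32, due 24, lateness 8
Maximum = 11.
LPT (decreasing processing time): Ticket 2 Ticket 4 Ticket 1 Ticket 3.
Ticket 2: 0→10, due 11, lateness -1
Ticket 4: 10→19, due 24, lateness -5
Ticket 1: 19→26, due 23, lateness 3
Ticket 3: 26→32, due 12, lateness 20
Maximum = 20.
Difference = 11 − 20 = -9.

-9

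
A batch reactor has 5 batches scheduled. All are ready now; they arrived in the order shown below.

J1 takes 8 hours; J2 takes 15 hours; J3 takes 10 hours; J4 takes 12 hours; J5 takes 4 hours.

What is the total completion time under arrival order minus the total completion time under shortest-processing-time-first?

FIFO (arrival order): J1 J2 J3 J4 J5.
J1: 0→8
J2: 8→23
J3: 23→33
J4: 33→45
J5: 45→49
Sum = 8+23+33+45+49 = 158.
SPT (increasing processing time): J5 J1 J3 J4 J2.
J5: 0→4
J1: 4→12
J3: 12→22
J4: 22→34
J2: 34→49
Sum = 4+12+22+34+49 = 121.
Difference = 158 − 121 = 37.

37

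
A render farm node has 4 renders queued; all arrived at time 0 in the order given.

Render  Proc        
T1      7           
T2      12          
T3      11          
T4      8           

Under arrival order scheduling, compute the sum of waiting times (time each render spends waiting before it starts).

FIFO (arrival order): T1 T2 T3 T4.
T1: waits 0, runs 0→7
T2: waits 7, runs 7→19
T3: waits 19, runs 19→30
T4: waits 30, runs 30→38
Sum = 0+7+19+30 = 56.

56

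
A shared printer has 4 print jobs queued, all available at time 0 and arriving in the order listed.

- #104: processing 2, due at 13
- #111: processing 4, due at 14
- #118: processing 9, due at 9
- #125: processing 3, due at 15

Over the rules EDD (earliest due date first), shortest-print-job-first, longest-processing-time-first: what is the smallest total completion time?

34

EDD (increasing due date): #118 #104 #111 #125.
#118: 0→9
#104: 9→11
#111: 11→15
#125: 15→18
Sum = 9+11+15+18 = 53.
SPT (increasing processing time): #104 #125 #111 #118.
#104: 0→2
#125: 2→5
#111: 5→9
#118: 9→18
Sum = 2+5+9+18 = 34.
LPT (decreasing processing time): #118 #111 #125 #104.
#118: 0→9
#111: 9→13
#125: 13→16
#104: 16→18
Sum = 9+13+16+18 = 56.
EDD 53, SPT 34, LPT 56 → minimum 34.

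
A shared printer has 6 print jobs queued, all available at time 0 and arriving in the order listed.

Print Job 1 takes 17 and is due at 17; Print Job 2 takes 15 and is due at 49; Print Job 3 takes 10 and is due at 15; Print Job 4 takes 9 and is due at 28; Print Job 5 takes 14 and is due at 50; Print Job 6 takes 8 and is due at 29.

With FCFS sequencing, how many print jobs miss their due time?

4

FIFO (arrival order): Print Job 1 Print Job 2 Print Job 3 Print Job 4 Print Job 5 Print Job 6.
Print Job 1: 0→17, due 17, tardiness 0
Print Job 2: 17→32, due 49, tardiness 0
Print Job 3: 32→42, due 15, tardiness 27
Print Job 4: 42→51, due 28, tardiness 23
Print Job 5: 51→65, due 50, tardiness 15
Print Job 6: 65→73, due 29, tardiness 44
Late print jobs: 4.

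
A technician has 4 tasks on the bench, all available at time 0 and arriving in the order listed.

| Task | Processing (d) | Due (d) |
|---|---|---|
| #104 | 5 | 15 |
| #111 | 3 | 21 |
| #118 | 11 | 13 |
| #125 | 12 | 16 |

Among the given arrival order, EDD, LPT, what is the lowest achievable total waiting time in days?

32

FIFO (arrival order): #104 #111 #118 #125.
#104: waits 0, runs 0→5
#111: waits 5, runs 5→8
#118: waits 8, runs 8→19
#125: waits 19, runs 19→31
Sum = 0+5+8+19 = 32.
EDD (increasing due date): #118 #104 #125 #111.
#118: waits 0, runs 0→11
#104: waits 11, runs 11→16
#125: waits 16, runs 16→28
#111: waits 28, runs 28→31
Sum = 0+11+16+28 = 55.
LPT (decreasing processing time): #125 #118 #104 #111.
#125: waits 0, runs 0→12
#118: waits 12, runs 12→23
#104: waits 23, runs 23→28
#111: waits 28, runs 28→31
Sum = 0+12+23+28 = 63.
FIFO 32, EDD 55, LPT 63 → minimum 32.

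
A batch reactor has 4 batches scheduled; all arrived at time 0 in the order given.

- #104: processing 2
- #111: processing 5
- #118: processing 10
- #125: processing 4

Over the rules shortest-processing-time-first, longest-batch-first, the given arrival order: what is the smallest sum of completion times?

SPT (increasing processing time): #104 #125 #111 #118.
#104: 0→2
#125: 2→6
#111: 6→11
#118: 11→21
Sum = 2+6+11+21 = 40.
LPT (decreasing processing time): #118 #111 #125 #104.
#118: 0→10
#111: 10→15
#125: 15→19
#104: 19→21
Sum = 10+15+19+21 = 65.
FIFO (arrival order): #104 #111 #118 #125.
#104: 0→2
#111: 2→7
#118: 7→17
#125: 17→21
Sum = 2+7+17+21 = 47.
SPT 40, LPT 65, FIFO 47 → minimum 40.

40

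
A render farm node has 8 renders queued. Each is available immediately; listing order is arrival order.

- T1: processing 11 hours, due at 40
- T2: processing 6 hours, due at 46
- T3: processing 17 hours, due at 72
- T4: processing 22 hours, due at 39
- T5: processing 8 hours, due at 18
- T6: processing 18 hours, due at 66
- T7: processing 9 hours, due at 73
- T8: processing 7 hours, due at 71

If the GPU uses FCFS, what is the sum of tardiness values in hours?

124

FIFO (arrival order): T1 T2 T3 T4 T5 T6 T7 T8.
T1: 0→11, due 40, tardiness 0
T2: 11→17, due 46, tardiness 0
T3: 17→34, due 72, tardiness 0
T4: 34→56, due 39, tardiness 17
T5: 56→64, due 18, tardiness 46
T6: 64→82, due 66, tardiness 16
T7: 82→91, due 73, tardiness 18
T8: 91→98, due 71, tardiness 27
Sum = 0+0+0+17+46+16+18+27 = 124.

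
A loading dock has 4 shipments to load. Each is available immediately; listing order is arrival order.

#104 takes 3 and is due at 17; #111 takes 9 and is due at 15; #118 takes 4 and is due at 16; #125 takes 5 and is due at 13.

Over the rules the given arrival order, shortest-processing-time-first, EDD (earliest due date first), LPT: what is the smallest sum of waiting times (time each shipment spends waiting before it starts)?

22

FIFO (arrival order): #104 #111 #118 #125.
#104: waits 0, runs 0→3
#111: waits 3, runs 3→12
#118: waits 12, runs 12→16
#125: waits 16, runs 16→21
Sum = 0+3+12+16 = 31.
SPT (increasing processing time): #104 #118 #125 #111.
#104: waits 0, runs 0→3
#118: waits 3, runs 3→7
#125: waits 7, runs 7→12
#111: waits 12, runs 12→21
Sum = 0+3+7+12 = 22.
EDD (increasing due date): #125 #111 #118 #104.
#125: waits 0, runs 0→5
#111: waits 5, runs 5→14
#118: waits 14, runs 14→18
#104: waits 18, runs 18→21
Sum = 0+5+14+18 = 37.
LPT (decreasing processing time): #111 #125 #118 #104.
#111: waits 0, runs 0→9
#125: waits 9, runs 9→14
#118: waits 14, runs 14→18
#104: waits 18, runs 18→21
Sum = 0+9+14+18 = 41.
FIFO 31, SPT 22, EDD 37, LPT 41 → minimum 22.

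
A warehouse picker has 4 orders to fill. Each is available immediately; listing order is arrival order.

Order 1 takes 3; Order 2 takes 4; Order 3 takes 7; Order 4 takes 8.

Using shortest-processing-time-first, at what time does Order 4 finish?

22

SPT (increasing processing time): Order 1 Order 2 Order 3 Order 4.
Order 1: 0→3
Order 2: 3→7
Order 3: 7→14
Order 4: 14→22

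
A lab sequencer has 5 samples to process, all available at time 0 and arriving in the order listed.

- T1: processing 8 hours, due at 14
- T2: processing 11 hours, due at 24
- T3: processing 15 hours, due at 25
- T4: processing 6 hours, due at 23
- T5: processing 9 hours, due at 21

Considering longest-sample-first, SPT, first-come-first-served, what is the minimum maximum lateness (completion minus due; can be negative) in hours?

24

LPT (decreasing processing time): T3 T2 T5 T1 T4.
T3: 0→15, due 25, lateness -10
T2: 15→26, due 24, lateness 2
T5: 26→35, due 21, lateness 14
T1: 35→43, due 14, lateness 29
T4: 43→49, due 23, lateness 26
Maximum = 29.
SPT (increasing processing time): T4 T1 T5 T2 T3.
T4: 0→6, due 23, lateness -17
T1: 6→14, due 14, lateness 0
T5: 14→23, due 21, lateness 2
T2: 23→34, due 24, lateness 10
T3: 34→49, due 25, lateness 24
Maximum = 24.
FIFO (arrival order): T1 T2 T3 T4 T5.
T1: 0→8, due 14, lateness -6
T2: 8→19, due 24, lateness -5
T3: 19→34, due 25, lateness 9
T4: 34→40, due 23, lateness 17
T5: 40→49, due 21, lateness 28
Maximum = 28.
LPT 29, SPT 24, FIFO 28 → minimum 24.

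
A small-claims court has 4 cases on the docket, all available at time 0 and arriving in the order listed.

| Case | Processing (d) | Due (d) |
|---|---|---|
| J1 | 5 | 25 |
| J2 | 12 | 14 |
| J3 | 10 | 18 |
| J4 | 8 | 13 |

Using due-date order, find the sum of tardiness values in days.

28

EDD (increasing due date): J4 J2 J3 J1.
J4: 0→8, due 13, tardiness 0
J2: 8→20, due 14, tardiness 6
J3: 20→30, due 18, tardiness 12
J1: 30→35, due 25, tardiness 10
Sum = 0+6+12+10 = 28.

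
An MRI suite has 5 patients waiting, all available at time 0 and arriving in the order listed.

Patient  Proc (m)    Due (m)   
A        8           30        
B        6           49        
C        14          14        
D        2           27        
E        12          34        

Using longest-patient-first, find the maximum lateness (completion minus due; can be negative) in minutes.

LPT (decreasing processing time): C E A B D.
C: 0→14, due 14, lateness 0
E: 14→26, due 34, lateness -8
A: 26→34, due 30, lateness 4
B: 34→40, due 49, lateness -9
D: 40→42, due 27, lateness 15
Maximum = 15.

15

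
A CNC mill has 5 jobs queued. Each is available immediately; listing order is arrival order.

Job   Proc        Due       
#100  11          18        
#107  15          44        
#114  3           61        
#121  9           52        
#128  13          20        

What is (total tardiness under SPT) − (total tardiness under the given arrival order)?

SPT (increasing processing time): #114 #121 #100 #128 #107.
#114: 0→3, due 61, tardiness 0
#121: 3→12, due 52, tardiness 0
#100: 12→23, due 18, tardiness 5
#128: 23→36, due 20, tardiness 16
#107: 36→51, due 44, tardiness 7
Sum = 0+0+5+16+7 = 28.
FIFO (arrival order): #100 #107 #114 #121 #128.
#100: 0→11, due 18, tardiness 0
#107: 11→26, due 44, tardiness 0
#114: 26→29, due 61, tardiness 0
#121: 29→38, due 52, tardiness 0
#128: 38→51, due 20, tardiness 31
Sum = 0+0+0+0+31 = 31.
Difference = 28 − 31 = -3.

-3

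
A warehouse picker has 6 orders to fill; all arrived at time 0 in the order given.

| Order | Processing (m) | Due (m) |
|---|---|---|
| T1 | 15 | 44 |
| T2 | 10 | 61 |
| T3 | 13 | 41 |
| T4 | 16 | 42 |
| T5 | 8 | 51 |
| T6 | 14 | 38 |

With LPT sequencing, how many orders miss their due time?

4

LPT (decreasing processing time): T4 T1 T6 T3 T2 T5.
T4: 0→16, due 42, tardiness 0
T1: 16→31, due 44, tardiness 0
T6: 31→45, due 38, tardiness 7
T3: 45→58, due 41, tardiness 17
T2: 58→68, due 61, tardiness 7
T5: 68→76, due 51, tardiness 25
Late orders: 4.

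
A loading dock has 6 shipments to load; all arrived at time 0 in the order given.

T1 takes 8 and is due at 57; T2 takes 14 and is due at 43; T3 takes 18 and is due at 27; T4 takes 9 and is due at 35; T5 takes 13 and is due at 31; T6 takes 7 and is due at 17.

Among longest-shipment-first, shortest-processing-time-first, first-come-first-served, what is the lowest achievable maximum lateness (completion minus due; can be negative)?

42

LPT (decreasing processing time): T3 T2 T5 T4 T1 T6.
T3: 0→18, due 27, lateness -9
T2: 18→32, due 43, lateness -11
T5: 32→45, due 31, lateness 14
T4: 45→54, due 35, lateness 19
T1: 54→62, due 57, lateness 5
T6: 62→69, due 17, lateness 52
Maximum = 52.
SPT (increasing processing time): T6 T1 T4 T5 T2 T3.
T6: 0→7, due 17, lateness -10
T1: 7→15, due 57, lateness -42
T4: 15→24, due 35, lateness -11
T5: 24→37, due 31, lateness 6
T2: 37→51, due 43, lateness 8
T3: 51→69, due 27, lateness 42
Maximum = 42.
FIFO (arrival order): T1 T2 T3 T4 T5 T6.
T1: 0→8, due 57, lateness -49
T2: 8→22, due 43, lateness -21
T3: 22→40, due 27, lateness 13
T4: 40→49, due 35, lateness 14
T5: 49→62, due 31, lateness 31
T6: 62→69, due 17, lateness 52
Maximum = 52.
LPT 52, SPT 42, FIFO 52 → minimum 42.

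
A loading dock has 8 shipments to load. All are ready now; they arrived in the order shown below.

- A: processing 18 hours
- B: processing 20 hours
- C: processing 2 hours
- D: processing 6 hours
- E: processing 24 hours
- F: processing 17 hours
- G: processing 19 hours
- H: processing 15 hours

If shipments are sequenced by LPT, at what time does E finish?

LPT (decreasing processing time): E B G A F H D C.
E: 0→24

24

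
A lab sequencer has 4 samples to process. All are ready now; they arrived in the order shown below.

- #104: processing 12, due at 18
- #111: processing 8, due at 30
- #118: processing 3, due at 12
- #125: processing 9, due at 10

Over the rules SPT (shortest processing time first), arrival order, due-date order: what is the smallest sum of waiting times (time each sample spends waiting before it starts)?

SPT (increasing processing time): #118 #111 #125 #104.
#118: waits 0, runs 0→3
#111: waits 3, runs 3→11
#125: waits 11, runs 11→20
#104: waits 20, runs 20→32
Sum = 0+3+11+20 = 34.
FIFO (arrival order): #104 #111 #118 #125.
#104: waits 0, runs 0→12
#111: waits 12, runs 12→20
#118: waits 20, runs 20→23
#125: waits 23, runs 23→32
Sum = 0+12+20+23 = 55.
EDD (increasing due date): #125 #118 #104 #111.
#125: waits 0, runs 0→9
#118: waits 9, runs 9→12
#104: waits 12, runs 12→24
#111: waits 24, runs 24→32
Sum = 0+9+12+24 = 45.
SPT 34, FIFO 55, EDD 45 → minimum 34.

34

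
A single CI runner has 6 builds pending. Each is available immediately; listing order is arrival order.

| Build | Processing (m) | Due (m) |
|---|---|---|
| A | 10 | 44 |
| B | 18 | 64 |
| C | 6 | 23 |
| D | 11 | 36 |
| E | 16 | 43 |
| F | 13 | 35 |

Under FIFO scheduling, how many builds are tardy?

FIFO (arrival order): A B C D E F.
A: 0→10, due 44, tardiness 0
B: 10→28, due 64, tardiness 0
C: 28→34, due 23, tardiness 11
D: 34→45, due 36, tardiness 9
E: 45→61, due 43, tardiness 18
F: 61→74, due 35, tardiness 39
Late builds: 4.

4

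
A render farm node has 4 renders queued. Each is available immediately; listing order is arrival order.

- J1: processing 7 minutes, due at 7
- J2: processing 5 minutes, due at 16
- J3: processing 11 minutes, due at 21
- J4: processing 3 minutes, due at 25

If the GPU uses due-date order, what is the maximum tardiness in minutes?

2

EDD (increasing due date): J1 J2 J3 J4.
J1: 0→7, due 7, tardiness 0
J2: 7→12, due 16, tardiness 0
J3: 12→23, due 21, tardiness 2
J4: 23→26, due 25, tardiness 1
Maximum = 2.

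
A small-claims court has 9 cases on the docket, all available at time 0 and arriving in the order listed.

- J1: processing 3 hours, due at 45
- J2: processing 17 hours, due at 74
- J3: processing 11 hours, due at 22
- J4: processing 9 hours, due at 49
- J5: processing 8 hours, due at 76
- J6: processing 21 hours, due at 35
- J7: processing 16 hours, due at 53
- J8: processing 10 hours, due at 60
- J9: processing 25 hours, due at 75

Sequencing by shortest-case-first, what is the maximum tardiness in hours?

60

SPT (increasing processing time): J1 J5 J4 J8 J3 J7 J2 J6 J9.
J1: 0→3, due 45, tardiness 0
J5: 3→11, due 76, tardiness 0
J4: 11→20, due 49, tardiness 0
J8: 20→30, due 60, tardiness 0
J3: 30→41, due 22, tardiness 19
J7: 41→57, due 53, tardiness 4
J2: 57→74, due 74, tardiness 0
J6: 74→95, due 35, tardiness 60
J9: 95→120, due 75, tardiness 45
Maximum = 60.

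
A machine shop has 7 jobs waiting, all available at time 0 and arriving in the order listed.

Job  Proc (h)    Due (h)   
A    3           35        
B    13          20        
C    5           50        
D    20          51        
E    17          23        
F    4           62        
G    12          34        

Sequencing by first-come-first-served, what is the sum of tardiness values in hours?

FIFO (arrival order): A B C D E F G.
A: 0→3, due 35, tardiness 0
B: 3→16, due 20, tardiness 0
C: 16→21, due 50, tardiness 0
D: 21→41, due 51, tardiness 0
E: 41→58, due 23, tardiness 35
F: 58→62, due 62, tardiness 0
G: 62→74, due 34, tardiness 40
Sum = 0+0+0+0+35+0+40 = 75.

75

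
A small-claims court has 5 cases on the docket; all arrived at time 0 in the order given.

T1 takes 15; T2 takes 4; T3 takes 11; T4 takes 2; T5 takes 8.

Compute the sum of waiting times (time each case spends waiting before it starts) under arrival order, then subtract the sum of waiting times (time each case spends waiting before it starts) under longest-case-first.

FIFO (arrival order): T1 T2 T3 T4 T5.
T1: waits 0, runs 0→15
T2: waits 15, runs 15→19
T3: waits 19, runs 19→30
T4: waits 30, runs 30→32
T5: waits 32, runs 32→40
Sum = 0+15+19+30+32 = 96.
LPT (decreasing processing time): T1 T3 T5 T2 T4.
T1: waits 0, runs 0→15
T3: waits 15, runs 15→26
T5: waits 26, runs 26→34
T2: waits 34, runs 34→38
T4: waits 38, runs 38→40
Sum = 0+15+26+34+38 = 113.
Difference = 96 − 113 = -17.

-17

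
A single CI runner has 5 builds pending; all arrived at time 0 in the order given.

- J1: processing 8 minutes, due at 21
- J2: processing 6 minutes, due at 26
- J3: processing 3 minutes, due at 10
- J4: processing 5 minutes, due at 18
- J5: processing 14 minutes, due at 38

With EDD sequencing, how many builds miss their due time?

0

EDD (increasing due date): J3 J4 J1 J2 J5.
J3: 0→3, due 10, tardiness 0
J4: 3→8, due 18, tardiness 0
J1: 8→16, due 21, tardiness 0
J2: 16→22, due 26, tardiness 0
J5: 22→36, due 38, tardiness 0
Late builds: 0.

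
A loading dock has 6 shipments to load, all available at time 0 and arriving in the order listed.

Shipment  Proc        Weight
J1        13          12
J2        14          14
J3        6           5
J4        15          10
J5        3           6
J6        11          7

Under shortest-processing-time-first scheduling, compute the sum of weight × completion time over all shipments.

1877

SPT (increasing processing time): J5 J3 J6 J1 J2 J4.
J5: finishes 3, weight 6, w·C = 18
J3: finishes 9, weight 5, w·C = 45
J6: finishes 20, weight 7, w·C = 140
J1: finishes 33, weight 12, w·C = 396
J2: finishes 47, weight 14, w·C = 658
J4: finishes 62, weight 10, w·C = 620
Sum = 18+45+140+396+658+620 = 1877.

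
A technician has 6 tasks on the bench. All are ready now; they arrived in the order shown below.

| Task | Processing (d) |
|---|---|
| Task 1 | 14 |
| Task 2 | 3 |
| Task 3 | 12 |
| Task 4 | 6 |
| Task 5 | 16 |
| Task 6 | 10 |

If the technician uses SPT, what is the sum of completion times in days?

SPT (increasing processing time): Task 2 Task 4 Task 6 Task 3 Task 1 Task 5.
Task 2: 0→3
Task 4: 3→9
Task 6: 9→19
Task 3: 19→31
Task 1: 31→45
Task 5: 45→61
Sum = 3+9+19+31+45+61 = 168.

168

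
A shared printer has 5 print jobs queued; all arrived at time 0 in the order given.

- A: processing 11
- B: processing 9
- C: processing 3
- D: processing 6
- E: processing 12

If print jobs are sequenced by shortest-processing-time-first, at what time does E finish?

SPT (increasing processing time): C D B A E.
C: 0→3
D: 3→9
B: 9→18
A: 18→29
E: 29→41

41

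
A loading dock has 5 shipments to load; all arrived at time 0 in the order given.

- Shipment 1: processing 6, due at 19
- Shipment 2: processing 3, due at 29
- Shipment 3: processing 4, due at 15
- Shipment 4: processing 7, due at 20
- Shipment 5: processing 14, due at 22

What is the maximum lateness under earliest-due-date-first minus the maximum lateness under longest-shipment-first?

-7

EDD (increasing due date): Shipment 3 Shipment 1 Shipment 4 Shipment 5 Shipment 2.
Shipment 3: 0→4, due 15, lateness -11
Shipment 1: 4→10, due 19, lateness -9
Shipment 4: 10→17, due 20, lateness -3
Shipment 5: 17→31, due 22, lateness 9
Shipment 2: 31→34, due 29, lateness 5
Maximum = 9.
LPT (decreasing processing time): Shipment 5 Shipment 4 Shipment 1 Shipment 3 Shipment 2.
Shipment 5: 0→14, due 22, lateness -8
Shipment 4: 14→21, due 20, lateness 1
Shipment 1: 21→27, due 19, lateness 8
Shipment 3: 27→31, due 15, lateness 16
Shipment 2: 31→34, due 29, lateness 5
Maximum = 16.
Difference = 9 − 16 = -7.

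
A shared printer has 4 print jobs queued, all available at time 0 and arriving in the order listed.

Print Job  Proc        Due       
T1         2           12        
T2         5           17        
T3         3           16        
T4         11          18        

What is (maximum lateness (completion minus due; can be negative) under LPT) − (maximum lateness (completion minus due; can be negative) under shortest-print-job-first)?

LPT (decreasing processing time): T4 T2 T3 T1.
T4: 0→11, due 18, lateness -7
T2: 11→16, due 17, lateness -1
T3: 16→19, due 16, lateness 3
T1: 19→21, due 12, lateness 9
Maximum = 9.
SPT (increasing processing time): T1 T3 T2 T4.
T1: 0→2, due 12, lateness -10
T3: 2→5, due 16, lateness -11
T2: 5→10, due 17, lateness -7
T4: 10→21, due 18, lateness 3
Maximum = 3.
Difference = 9 − 3 = 6.

6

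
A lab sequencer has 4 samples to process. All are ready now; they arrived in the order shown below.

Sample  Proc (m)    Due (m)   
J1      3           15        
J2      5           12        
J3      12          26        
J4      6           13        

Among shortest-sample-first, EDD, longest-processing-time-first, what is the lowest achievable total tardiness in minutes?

0

SPT (increasing processing time): J1 J2 J4 J3.
J1: 0→3, due 15, tardiness 0
J2: 3→8, due 12, tardiness 0
J4: 8→14, due 13, tardiness 1
J3: 14→26, due 26, tardiness 0
Sum = 0+0+1+0 = 1.
EDD (increasing due date): J2 J4 J1 J3.
J2: 0→5, due 12, tardiness 0
J4: 5→11, due 13, tardiness 0
J1: 11→14, due 15, tardiness 0
J3: 14→26, due 26, tardiness 0
Sum = 0+0+0+0 = 0.
LPT (decreasing processing time): J3 J4 J2 J1.
J3: 0→12, due 26, tardiness 0
J4: 12→18, due 13, tardiness 5
J2: 18→23, due 12, tardiness 11
J1: 23→26, due 15, tardiness 11
Sum = 0+5+11+11 = 27.
SPT 1, EDD 0, LPT 27 → minimum 0.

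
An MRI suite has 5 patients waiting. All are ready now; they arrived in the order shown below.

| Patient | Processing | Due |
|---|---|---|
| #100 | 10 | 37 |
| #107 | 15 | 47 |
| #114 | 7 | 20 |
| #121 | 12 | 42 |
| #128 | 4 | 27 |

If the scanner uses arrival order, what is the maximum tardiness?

FIFO (arrival order): #100 #107 #114 #121 #128.
#100: 0→10, due 37, tardiness 0
#107: 10→25, due 47, tardiness 0
#114: 25→32, due 20, tardiness 12
#121: 32→44, due 42, tardiness 2
#128: 44→48, due 27, tardiness 21
Maximum = 21.

21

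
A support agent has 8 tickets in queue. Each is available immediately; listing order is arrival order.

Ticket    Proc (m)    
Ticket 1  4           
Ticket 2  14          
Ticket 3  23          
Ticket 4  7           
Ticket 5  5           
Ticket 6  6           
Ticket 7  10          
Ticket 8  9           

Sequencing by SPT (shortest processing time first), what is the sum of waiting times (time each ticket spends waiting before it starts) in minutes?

177

SPT (increasing processing time): Ticket 1 Ticket 5 Ticket 6 Ticket 4 Ticket 8 Ticket 7 Ticket 2 Ticket 3.
Ticket 1: waits 0, runs 0→4
Ticket 5: waits 4, runs 4→9
Ticket 6: waits 9, runs 9→15
Ticket 4: waits 15, runs 15→22
Ticket 8: waits 22, runs 22→31
Ticket 7: waits 31, runs 31→41
Ticket 2: waits 41, runs 41→55
Ticket 3: waits 55, runs 55→78
Sum = 0+4+9+15+22+31+41+55 = 177.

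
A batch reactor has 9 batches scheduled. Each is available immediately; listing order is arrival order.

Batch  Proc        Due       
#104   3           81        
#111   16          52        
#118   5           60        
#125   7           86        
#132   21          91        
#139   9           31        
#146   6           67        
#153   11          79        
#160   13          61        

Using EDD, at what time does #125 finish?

70

EDD (increasing due date): #139 #111 #118 #160 #146 #153 #104 #125 #132.
#139: 0→9
#111: 9→25
#118: 25→30
#160: 30→43
#146: 43→49
#153: 49→60
#104: 60→63
#125: 63→70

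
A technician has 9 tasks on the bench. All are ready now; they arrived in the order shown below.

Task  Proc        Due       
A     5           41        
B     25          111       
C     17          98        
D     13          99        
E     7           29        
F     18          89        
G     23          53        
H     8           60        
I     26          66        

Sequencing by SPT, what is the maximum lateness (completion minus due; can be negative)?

76

SPT (increasing processing time): A E H D C F G B I.
A: 0→5, due 41, lateness -36
E: 5→12, due 29, lateness -17
H: 12→20, due 60, lateness -40
D: 20→33, due 99, lateness -66
C: 33→50, due 98, lateness -48
F: 50→68, due 89, lateness -21
G: 68→91, due 53, lateness 38
B: 91→116, due 111, lateness 5
I: 116→142, due 66, lateness 76
Maximum = 76.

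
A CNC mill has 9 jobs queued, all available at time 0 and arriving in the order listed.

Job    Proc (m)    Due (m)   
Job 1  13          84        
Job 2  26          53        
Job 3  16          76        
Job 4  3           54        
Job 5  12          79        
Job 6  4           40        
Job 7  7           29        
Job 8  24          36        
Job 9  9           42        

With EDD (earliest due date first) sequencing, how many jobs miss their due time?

6

EDD (increasing due date): Job 7 Job 8 Job 6 Job 9 Job 2 Job 4 Job 3 Job 5 Job 1.
Job 7: 0→7, due 29, tardiness 0
Job 8: 7→31, due 36, tardiness 0
Job 6: 31→35, due 40, tardiness 0
Job 9: 35→44, due 42, tardiness 2
Job 2: 44→70, due 53, tardiness 17
Job 4: 70→73, due 54, tardiness 19
Job 3: 73→89, due 76, tardiness 13
Job 5: 89→101, due 79, tardiness 22
Job 1: 101→114, due 84, tardiness 30
Late jobs: 6.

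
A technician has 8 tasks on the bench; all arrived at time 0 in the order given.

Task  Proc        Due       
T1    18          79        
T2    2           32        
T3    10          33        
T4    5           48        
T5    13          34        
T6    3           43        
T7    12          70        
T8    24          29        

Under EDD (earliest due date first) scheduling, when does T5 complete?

EDD (increasing due date): T8 T2 T3 T5 T6 T4 T7 T1.
T8: 0→24
T2: 24→26
T3: 26→36
T5: 36→49

49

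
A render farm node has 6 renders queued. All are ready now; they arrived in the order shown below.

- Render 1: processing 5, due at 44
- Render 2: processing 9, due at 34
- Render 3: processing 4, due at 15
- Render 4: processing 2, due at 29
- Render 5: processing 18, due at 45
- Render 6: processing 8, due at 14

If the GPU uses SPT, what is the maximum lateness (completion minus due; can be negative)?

5

SPT (increasing processing time): Render 4 Render 3 Render 1 Render 6 Render 2 Render 5.
Render 4: 0→2, due 29, lateness -27
Render 3: 2→6, due 15, lateness -9
Render 1: 6→11, due 44, lateness -33
Render 6: 11→19, due 14, lateness 5
Render 2: 19→28, due 34, lateness -6
Render 5: 28→46, due 45, lateness 1
Maximum = 5.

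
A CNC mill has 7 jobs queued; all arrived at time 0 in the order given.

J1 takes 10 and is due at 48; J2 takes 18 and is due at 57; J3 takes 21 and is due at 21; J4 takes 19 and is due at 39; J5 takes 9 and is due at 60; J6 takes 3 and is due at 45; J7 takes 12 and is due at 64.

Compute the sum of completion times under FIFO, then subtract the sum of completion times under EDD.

FIFO (arrival order): J1 J2 J3 J4 J5 J6 J7.
J1: 0→10
J2: 10→28
J3: 28→49
J4: 49→68
J5: 68→77
J6: 77→80
J7: 80→92
Sum = 10+28+49+68+77+80+92 = 404.
EDD (increasing due date): J3 J4 J6 J1 J2 J5 J7.
J3: 0→21
J4: 21→40
J6: 40→43
J1: 43→53
J2: 53→71
J5: 71→80
J7: 80→92
Sum = 21+40+43+53+71+80+92 = 400.
Difference = 404 − 400 = 4.

4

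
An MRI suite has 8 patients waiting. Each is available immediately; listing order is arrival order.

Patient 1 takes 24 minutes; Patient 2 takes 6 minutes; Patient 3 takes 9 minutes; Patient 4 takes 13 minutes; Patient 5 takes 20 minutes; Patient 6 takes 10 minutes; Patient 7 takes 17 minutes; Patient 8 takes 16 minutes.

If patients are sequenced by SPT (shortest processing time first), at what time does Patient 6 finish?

25

SPT (increasing processing time): Patient 2 Patient 3 Patient 6 Patient 4 Patient 8 Patient 7 Patient 5 Patient 1.
Patient 2: 0→6
Patient 3: 6→15
Patient 6: 15→25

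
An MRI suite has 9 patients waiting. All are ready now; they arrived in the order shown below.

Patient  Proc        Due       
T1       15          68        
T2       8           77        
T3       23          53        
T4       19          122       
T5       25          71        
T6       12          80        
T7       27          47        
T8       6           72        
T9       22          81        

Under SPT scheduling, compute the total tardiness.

222

SPT (increasing processing time): T8 T2 T6 T1 T4 T9 T3 T5 T7.
T8: 0→6, due 72, tardiness 0
T2: 6→14, due 77, tardiness 0
T6: 14→26, due 80, tardiness 0
T1: 26→41, due 68, tardiness 0
T4: 41→60, due 122, tardiness 0
T9: 60→82, due 81, tardiness 1
T3: 82→105, due 53, tardiness 52
T5: 105→130, due 71, tardiness 59
T7: 130→157, due 47, tardiness 110
Sum = 0+0+0+0+0+1+52+59+110 = 222.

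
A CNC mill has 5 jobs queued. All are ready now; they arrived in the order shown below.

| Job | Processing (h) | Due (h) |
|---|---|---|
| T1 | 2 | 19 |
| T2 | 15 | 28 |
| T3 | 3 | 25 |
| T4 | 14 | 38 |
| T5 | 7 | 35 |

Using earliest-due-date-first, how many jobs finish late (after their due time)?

EDD (increasing due date): T1 T3 T2 T5 T4.
T1: 0→2, due 19, tardiness 0
T3: 2→5, due 25, tardiness 0
T2: 5→20, due 28, tardiness 0
T5: 20→27, due 35, tardiness 0
T4: 27→41, due 38, tardiness 3
Late jobs: 1.

1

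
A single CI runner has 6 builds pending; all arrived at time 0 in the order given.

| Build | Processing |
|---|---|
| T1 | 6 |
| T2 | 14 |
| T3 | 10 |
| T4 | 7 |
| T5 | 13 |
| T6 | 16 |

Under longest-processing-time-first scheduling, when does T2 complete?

LPT (decreasing processing time): T6 T2 T5 T3 T4 T1.
T6: 0→16
T2: 16→30

30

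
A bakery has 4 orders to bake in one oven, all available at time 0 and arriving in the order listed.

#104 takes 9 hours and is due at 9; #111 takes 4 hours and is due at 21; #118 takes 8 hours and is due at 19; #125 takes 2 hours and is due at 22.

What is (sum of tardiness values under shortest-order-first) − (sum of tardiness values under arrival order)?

SPT (increasing processing time): #125 #111 #118 #104.
#125: 0→2, due 22, tardiness 0
#111: 2→6, due 21, tardiness 0
#118: 6→14, due 19, tardiness 0
#104: 14→23, due 9, tardiness 14
Sum = 0+0+0+14 = 14.
FIFO (arrival order): #104 #111 #118 #125.
#104: 0→9, due 9, tardiness 0
#111: 9→13, due 21, tardiness 0
#118: 13→21, due 19, tardiness 2
#125: 21→23, due 22, tardiness 1
Sum = 0+0+2+1 = 3.
Difference = 14 − 3 = 11.

11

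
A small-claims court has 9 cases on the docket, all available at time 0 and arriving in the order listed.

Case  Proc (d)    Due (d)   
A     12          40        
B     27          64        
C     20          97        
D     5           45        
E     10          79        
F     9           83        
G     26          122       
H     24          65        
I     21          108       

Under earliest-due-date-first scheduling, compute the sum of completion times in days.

EDD (increasing due date): A D B H E F C I G.
A: 0→12
D: 12→17
B: 17→44
H: 44→68
E: 68→78
F: 78→87
C: 87→107
I: 107→128
G: 128→154
Sum = 12+17+44+68+78+87+107+128+154 = 695.

695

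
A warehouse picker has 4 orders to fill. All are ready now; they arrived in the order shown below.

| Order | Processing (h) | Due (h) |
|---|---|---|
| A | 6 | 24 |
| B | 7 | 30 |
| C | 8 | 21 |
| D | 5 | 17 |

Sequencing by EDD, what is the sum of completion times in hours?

63

EDD (increasing due date): D C A B.
D: 0→5
C: 5→13
A: 13→19
B: 19→26
Sum = 5+13+19+26 = 63.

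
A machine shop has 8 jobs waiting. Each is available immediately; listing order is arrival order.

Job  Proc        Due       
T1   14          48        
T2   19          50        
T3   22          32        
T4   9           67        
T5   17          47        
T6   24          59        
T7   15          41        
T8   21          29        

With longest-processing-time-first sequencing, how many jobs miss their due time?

7

LPT (decreasing processing time): T6 T3 T8 T2 T5 T7 T1 T4.
T6: 0→24, due 59, tardiness 0
T3: 24→46, due 32, tardiness 14
T8: 46→67, due 29, tardiness 38
T2: 67→86, due 50, tardiness 36
T5: 86→103, due 47, tardiness 56
T7: 103→118, due 41, tardiness 77
T1: 118→132, due 48, tardiness 84
T4: 132→141, due 67, tardiness 74
Late jobs: 7.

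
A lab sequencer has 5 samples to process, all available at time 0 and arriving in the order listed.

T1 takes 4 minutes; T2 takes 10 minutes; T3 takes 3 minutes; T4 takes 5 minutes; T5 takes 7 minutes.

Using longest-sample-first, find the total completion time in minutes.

104

LPT (decreasing processing time): T2 T5 T4 T1 T3.
T2: 0→10
T5: 10→17
T4: 17→22
T1: 22→26
T3: 26→29
Sum = 10+17+22+26+29 = 104.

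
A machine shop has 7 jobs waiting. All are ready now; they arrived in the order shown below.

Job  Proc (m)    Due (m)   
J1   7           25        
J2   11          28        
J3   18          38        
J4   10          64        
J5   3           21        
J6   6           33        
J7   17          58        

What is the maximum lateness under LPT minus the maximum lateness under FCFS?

LPT (decreasing processing time): J3 J7 J2 J4 J1 J6 J5.
J3: 0→18, due 38, lateness -20
J7: 18→35, due 58, lateness -23
J2: 35→46, due 28, lateness 18
J4: 46→56, due 64, lateness -8
J1: 56→63, due 25, lateness 38
J6: 63→69, due 33, lateness 36
J5: 69→72, due 21, lateness 51
Maximum = 51.
FIFO (arrival order): J1 J2 J3 J4 J5 J6 J7.
J1: 0→7, due 25, lateness -18
J2: 7→18, due 28, lateness -10
J3: 18→36, due 38, lateness -2
J4: 36→46, due 64, lateness -18
J5: 46→49, due 21, lateness 28
J6: 49→55, due 33, lateness 22
J7: 55→72, due 58, lateness 14
Maximum = 28.
Difference = 51 − 28 = 23.

23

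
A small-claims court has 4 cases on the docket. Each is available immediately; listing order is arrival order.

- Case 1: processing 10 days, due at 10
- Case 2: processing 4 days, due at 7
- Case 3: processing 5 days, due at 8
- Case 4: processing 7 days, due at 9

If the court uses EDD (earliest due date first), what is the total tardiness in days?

24

EDD (increasing due date): Case 2 Case 3 Case 4 Case 1.
Case 2: 0→4, due 7, tardiness 0
Case 3: 4→9, due 8, tardiness 1
Case 4: 9→16, due 9, tardiness 7
Case 1: 16→26, due 10, tardiness 16
Sum = 0+1+7+16 = 24.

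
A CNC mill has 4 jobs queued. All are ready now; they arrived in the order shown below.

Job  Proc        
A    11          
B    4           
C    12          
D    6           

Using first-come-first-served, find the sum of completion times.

FIFO (arrival order): A B C D.
A: 0→11
B: 11→15
C: 15→27
D: 27→33
Sum = 11+15+27+33 = 86.

86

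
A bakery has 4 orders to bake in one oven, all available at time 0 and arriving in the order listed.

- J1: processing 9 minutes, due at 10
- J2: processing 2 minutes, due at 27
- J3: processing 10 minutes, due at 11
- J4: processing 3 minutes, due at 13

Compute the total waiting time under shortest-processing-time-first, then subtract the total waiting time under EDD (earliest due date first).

-29

SPT (increasing processing time): J2 J4 J1 J3.
J2: waits 0, runs 0→2
J4: waits 2, runs 2→5
J1: waits 5, runs 5→14
J3: waits 14, runs 14→24
Sum = 0+2+5+14 = 21.
EDD (increasing due date): J1 J3 J4 J2.
J1: waits 0, runs 0→9
J3: waits 9, runs 9→19
J4: waits 19, runs 19→22
J2: waits 22, runs 22→24
Sum = 0+9+19+22 = 50.
Difference = 21 − 50 = -29.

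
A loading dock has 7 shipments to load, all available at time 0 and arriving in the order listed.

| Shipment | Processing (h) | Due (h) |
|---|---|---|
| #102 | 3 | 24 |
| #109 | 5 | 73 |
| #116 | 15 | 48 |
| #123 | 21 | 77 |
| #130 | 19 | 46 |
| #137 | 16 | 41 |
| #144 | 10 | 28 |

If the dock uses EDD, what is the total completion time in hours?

EDD (increasing due date): #102 #144 #137 #130 #116 #109 #123.
#102: 0→3
#144: 3→13
#137: 13→29
#130: 29→48
#116: 48→63
#109: 63→68
#123: 68→89
Sum = 3+13+29+48+63+68+89 = 313.

313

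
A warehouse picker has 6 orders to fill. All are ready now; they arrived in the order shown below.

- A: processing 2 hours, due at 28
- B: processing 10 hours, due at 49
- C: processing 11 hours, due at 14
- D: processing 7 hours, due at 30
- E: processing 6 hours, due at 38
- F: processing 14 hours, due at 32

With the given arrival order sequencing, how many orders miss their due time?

2

FIFO (arrival order): A B C D E F.
A: 0→2, due 28, tardiness 0
B: 2→12, due 49, tardiness 0
C: 12→23, due 14, tardiness 9
D: 23→30, due 30, tardiness 0
E: 30→36, due 38, tardiness 0
F: 36→50, due 32, tardiness 18
Late orders: 2.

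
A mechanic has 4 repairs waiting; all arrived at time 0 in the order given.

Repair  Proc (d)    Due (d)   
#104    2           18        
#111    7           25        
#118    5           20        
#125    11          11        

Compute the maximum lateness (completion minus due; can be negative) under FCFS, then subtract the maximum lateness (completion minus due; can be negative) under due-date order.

FIFO (arrival order): #104 #111 #118 #125.
#104: 0→2, due 18, lateness -16
#111: 2→9, due 25, lateness -16
#118: 9→14, due 20, lateness -6
#125: 14→25, due 11, lateness 14
Maximum = 14.
EDD (increasing due date): #125 #104 #118 #111.
#125: 0→11, due 11, lateness 0
#104: 11→13, due 18, lateness -5
#118: 13→18, due 20, lateness -2
#111: 18→25, due 25, lateness 0
Maximum = 0.
Difference = 14 − 0 = 14.

14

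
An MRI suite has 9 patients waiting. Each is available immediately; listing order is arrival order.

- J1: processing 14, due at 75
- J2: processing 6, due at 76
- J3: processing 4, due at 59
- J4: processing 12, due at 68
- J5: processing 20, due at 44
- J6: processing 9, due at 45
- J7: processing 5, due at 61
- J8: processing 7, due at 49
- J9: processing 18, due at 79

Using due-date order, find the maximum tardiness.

16

EDD (increasing due date): J5 J6 J8 J3 J7 J4 J1 J2 J9.
J5: 0→20, due 44, tardiness 0
J6: 20→29, due 45, tardiness 0
J8: 29→36, due 49, tardiness 0
J3: 36→40, due 59, tardiness 0
J7: 40→45, due 61, tardiness 0
J4: 45→57, due 68, tardiness 0
J1: 57→71, due 75, tardiness 0
J2: 71→77, due 76, tardiness 1
J9: 77→95, due 79, tardiness 16
Maximum = 16.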